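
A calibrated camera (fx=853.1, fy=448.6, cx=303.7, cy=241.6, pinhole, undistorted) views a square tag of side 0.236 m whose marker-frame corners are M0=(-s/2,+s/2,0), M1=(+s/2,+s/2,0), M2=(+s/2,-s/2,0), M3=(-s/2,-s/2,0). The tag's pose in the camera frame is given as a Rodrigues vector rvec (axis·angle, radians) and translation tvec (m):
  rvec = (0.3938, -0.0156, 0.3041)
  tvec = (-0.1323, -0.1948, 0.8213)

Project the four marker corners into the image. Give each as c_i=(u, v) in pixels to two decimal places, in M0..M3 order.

c0=(25.23, 176.07) c1=(250.59, 212.33) c2=(320.11, 90.62) c3=(70.34, 47.43)

Intrinsics K: fx=853.1, fy=448.6, cx=303.7, cy=241.6
Marker side s = 0.236 m; corners in marker frame (Z=0):
  M0 = (-0.1180, +0.1180, 0)
  M1 = (+0.1180, +0.1180, 0)
  M2 = (+0.1180, -0.1180, 0)
  M3 = (-0.1180, -0.1180, 0)
rvec = (0.3938, -0.0156, 0.3041), |rvec| = θ = 0.49779 rad = 28.521°
Rodrigues: sinθ=0.47749, 1−cosθ=0.12136; R = I + sinθ·[k]× + (1−cosθ)·[k]×²:
    [+0.95459 -0.29470 +0.04369]
    [+0.28869 +0.87876 -0.38006]
    [+0.07361 +0.37541 +0.92393]
t = (-0.1323, -0.1948, 0.8213) m
M0: Pc = R·M0+t = (-0.27972, -0.12517, +0.85691); u = 853.1·(-0.27972)/0.85691 + 303.7 = 25.2278, v = 448.6·(-0.12517)/0.85691 + 241.6 = 176.0717
M1: Pc = R·M1+t = (-0.05443, -0.05704, +0.87429); u = 853.1·(-0.05443)/0.87429 + 303.7 = 250.5855, v = 448.6·(-0.05704)/0.87429 + 241.6 = 212.3317
M2: Pc = R·M2+t = (+0.01512, -0.26443, +0.78569); u = 853.1·(+0.01512)/0.78569 + 303.7 = 320.1136, v = 448.6·(-0.26443)/0.78569 + 241.6 = 90.6208
M3: Pc = R·M3+t = (-0.21017, -0.33256, +0.76831); u = 853.1·(-0.21017)/0.76831 + 303.7 = 70.3412, v = 448.6·(-0.33256)/0.76831 + 241.6 = 47.4274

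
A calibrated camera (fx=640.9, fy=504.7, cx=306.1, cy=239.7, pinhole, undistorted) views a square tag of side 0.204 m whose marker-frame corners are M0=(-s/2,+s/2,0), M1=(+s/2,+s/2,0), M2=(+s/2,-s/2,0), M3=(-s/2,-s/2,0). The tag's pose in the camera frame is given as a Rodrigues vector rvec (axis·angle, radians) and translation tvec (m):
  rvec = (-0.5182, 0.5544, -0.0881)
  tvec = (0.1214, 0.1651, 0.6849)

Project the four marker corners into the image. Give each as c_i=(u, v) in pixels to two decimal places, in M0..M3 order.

Intrinsics K: fx=640.9, fy=504.7, cx=306.1, cy=239.7
Marker side s = 0.204 m; corners in marker frame (Z=0):
  M0 = (-0.1020, +0.1020, 0)
  M1 = (+0.1020, +0.1020, 0)
  M2 = (+0.1020, -0.1020, 0)
  M3 = (-0.1020, -0.1020, 0)
rvec = (-0.5182, 0.5544, -0.0881), |rvec| = θ = 0.76397 rad = 43.772°
Rodrigues: sinθ=0.69179, 1−cosθ=0.27791; R = I + sinθ·[k]× + (1−cosθ)·[k]×²:
    [+0.84996 -0.05702 +0.52376]
    [-0.21657 +0.86844 +0.44599]
    [-0.48028 -0.49250 +0.72579]
t = (0.1214, 0.1651, 0.6849) m
M0: Pc = R·M0+t = (+0.02889, +0.27577, +0.68365); u = 640.9·(+0.02889)/0.68365 + 306.1 = 333.1822, v = 504.7·(+0.27577)/0.68365 + 239.7 = 443.2851
M1: Pc = R·M1+t = (+0.20228, +0.23159, +0.58568); u = 640.9·(+0.20228)/0.58568 + 306.1 = 527.4529, v = 504.7·(+0.23159)/0.58568 + 239.7 = 439.2711
M2: Pc = R·M2+t = (+0.21391, +0.05443, +0.68615); u = 640.9·(+0.21391)/0.68615 + 306.1 = 505.9054, v = 504.7·(+0.05443)/0.68615 + 239.7 = 279.7354
M3: Pc = R·M3+t = (+0.04052, +0.09861, +0.78412); u = 640.9·(+0.04052)/0.78412 + 306.1 = 339.2190, v = 504.7·(+0.09861)/0.78412 + 239.7 = 303.1694

c0=(333.18, 443.29) c1=(527.45, 439.27) c2=(505.91, 279.74) c3=(339.22, 303.17)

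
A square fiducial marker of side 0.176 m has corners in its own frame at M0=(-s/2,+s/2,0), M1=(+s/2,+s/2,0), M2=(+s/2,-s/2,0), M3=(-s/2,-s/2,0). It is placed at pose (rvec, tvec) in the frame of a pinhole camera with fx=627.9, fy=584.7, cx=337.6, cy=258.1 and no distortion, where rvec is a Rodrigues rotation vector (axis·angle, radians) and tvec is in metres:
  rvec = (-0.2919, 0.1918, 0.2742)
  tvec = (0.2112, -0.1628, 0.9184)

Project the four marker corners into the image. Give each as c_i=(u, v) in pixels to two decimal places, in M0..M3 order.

Intrinsics K: fx=627.9, fy=584.7, cx=337.6, cy=258.1
Marker side s = 0.176 m; corners in marker frame (Z=0):
  M0 = (-0.0880, +0.0880, 0)
  M1 = (+0.0880, +0.0880, 0)
  M2 = (+0.0880, -0.0880, 0)
  M3 = (-0.0880, -0.0880, 0)
rvec = (-0.2919, 0.1918, 0.2742), |rvec| = θ = 0.44405 rad = 25.442°
Rodrigues: sinθ=0.42960, 1−cosθ=0.09698; R = I + sinθ·[k]× + (1−cosθ)·[k]×²:
    [+0.94493 -0.29281 +0.14619]
    [+0.23774 +0.92111 +0.30827]
    [-0.22492 -0.25653 +0.94000]
t = (0.2112, -0.1628, 0.9184) m
M0: Pc = R·M0+t = (+0.10228, -0.10266, +0.91562); u = 627.9·(+0.10228)/0.91562 + 337.6 = 407.7393, v = 584.7·(-0.10266)/0.91562 + 258.1 = 192.5408
M1: Pc = R·M1+t = (+0.26859, -0.06082, +0.87603); u = 627.9·(+0.26859)/0.87603 + 337.6 = 530.1104, v = 584.7·(-0.06082)/0.87603 + 258.1 = 217.5057
M2: Pc = R·M2+t = (+0.32012, -0.22294, +0.92118); u = 627.9·(+0.32012)/0.92118 + 337.6 = 555.8025, v = 584.7·(-0.22294)/0.92118 + 258.1 = 116.5957
M3: Pc = R·M3+t = (+0.15381, -0.26478, +0.96077); u = 627.9·(+0.15381)/0.96077 + 337.6 = 438.1235, v = 584.7·(-0.26478)/0.96077 + 258.1 = 96.9619

c0=(407.74, 192.54) c1=(530.11, 217.51) c2=(555.80, 116.60) c3=(438.12, 96.96)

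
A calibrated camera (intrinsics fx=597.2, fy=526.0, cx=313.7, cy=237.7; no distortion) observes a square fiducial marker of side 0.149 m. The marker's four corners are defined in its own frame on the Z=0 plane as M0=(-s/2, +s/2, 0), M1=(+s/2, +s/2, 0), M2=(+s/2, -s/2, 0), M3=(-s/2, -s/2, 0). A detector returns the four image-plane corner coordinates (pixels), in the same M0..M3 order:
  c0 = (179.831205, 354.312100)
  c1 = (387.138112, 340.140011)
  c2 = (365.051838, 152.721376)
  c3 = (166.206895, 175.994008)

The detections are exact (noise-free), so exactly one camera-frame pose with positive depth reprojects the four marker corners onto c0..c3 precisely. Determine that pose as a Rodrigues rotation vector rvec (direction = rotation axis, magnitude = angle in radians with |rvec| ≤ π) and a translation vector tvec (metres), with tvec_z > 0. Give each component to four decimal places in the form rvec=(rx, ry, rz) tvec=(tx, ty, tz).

Intrinsics K: fx=597.2, fy=526.0, cx=313.7, cy=237.7
Marker side s = 0.149 m; corners in marker frame (Z=0):
  M0 = (-0.0745, +0.0745, 0)
  M1 = (+0.0745, +0.0745, 0)
  M2 = (+0.0745, -0.0745, 0)
  M3 = (-0.0745, -0.0745, 0)
Detected image corners:
  c0 = (179.831205, 354.312100) px
  c1 = (387.138112, 340.140011) px
  c2 = (365.051838, 152.721376) px
  c3 = (166.206895, 175.994008) px
Planar DLT: solve 8×8 A·h = b for H (H[2,2]=1):
  H  [+1263.72690 +50.96779 +271.67337]
  H  [-218.14773 +1163.03554 +254.35278]
  H  [-0.35939 -0.24806 +1.00000]
B = K⁻¹H; ‖b₁‖=2.346328, ‖b₂‖=2.346328; λ = 2/(‖b₁‖+‖b₂‖) = 0.426198, sign → tz>0 ⇒ λ=+0.426198
r₁ = λ·B[:,0] = (+0.98233,-0.10754,-0.15317); r₂ = λ·B[:,1] = (+0.09191,+0.99014,-0.10572)
r₃ = r₁×r₂ = (+0.16303,+0.08978,+0.98253); SVD([r₁ r₂ r₃]) → R = UVᵀ:
  R  [+0.98233 +0.09191 +0.16303]
  R  [-0.10754 +0.99014 +0.08978]
  R  [-0.15317 -0.10572 +0.98253]
t = (-0.02999, +0.01349, +0.42620) m
tr R = 2.954998; θ = arccos((tr R − 1)/2) = 0.212537 rad = 12.177°
axis k = ((R−Rᵀ)₃₂, (R−Rᵀ)₁₃, (R−Rᵀ)₂₁) / (2 sinθ) = (-0.463396, +0.749511, -0.472754)
rvec = θ·k = (-0.098489, +0.159299, -0.100478)

rvec=(-0.0985, 0.1593, -0.1005) tvec=(-0.0300, 0.0135, 0.4262)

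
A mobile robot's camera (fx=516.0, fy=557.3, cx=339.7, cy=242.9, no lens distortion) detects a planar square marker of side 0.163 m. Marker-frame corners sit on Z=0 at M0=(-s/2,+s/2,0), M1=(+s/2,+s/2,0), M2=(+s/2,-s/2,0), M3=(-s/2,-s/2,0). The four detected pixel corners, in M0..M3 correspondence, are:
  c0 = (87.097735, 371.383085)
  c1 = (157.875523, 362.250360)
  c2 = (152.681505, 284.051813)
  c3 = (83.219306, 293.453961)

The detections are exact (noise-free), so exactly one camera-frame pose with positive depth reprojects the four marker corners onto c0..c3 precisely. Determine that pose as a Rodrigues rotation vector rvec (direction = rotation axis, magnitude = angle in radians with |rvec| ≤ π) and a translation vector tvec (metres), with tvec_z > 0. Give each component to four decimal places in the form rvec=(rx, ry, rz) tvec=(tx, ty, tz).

rvec=(-0.1296, 0.0486, -0.1229) tvec=(-0.4973, 0.1773, 1.1685)

Intrinsics K: fx=516.0, fy=557.3, cx=339.7, cy=242.9
Marker side s = 0.163 m; corners in marker frame (Z=0):
  M0 = (-0.0815, +0.0815, 0)
  M1 = (+0.0815, +0.0815, 0)
  M2 = (+0.0815, -0.0815, 0)
  M3 = (-0.0815, -0.0815, 0)
Detected image corners:
  c0 = (87.097735, 371.383085) px
  c1 = (157.875523, 362.250360) px
  c2 = (152.681505, 284.051813) px
  c3 = (83.219306, 293.453961) px
Planar DLT: solve 8×8 A·h = b for H (H[2,2]=1):
  H  [+425.99058 +14.24946 +120.09887]
  H  [-68.19552 +441.92066 +327.43882]
  H  [-0.03457 -0.11287 +1.00000]
B = K⁻¹H; ‖b₁‖=0.855781, ‖b₂‖=0.855781; λ = 2/(‖b₁‖+‖b₂‖) = 1.168523, sign → tz>0 ⇒ λ=+1.168523
r₁ = λ·B[:,0] = (+0.99129,-0.12538,-0.04040); r₂ = λ·B[:,1] = (+0.11910,+0.98408,-0.13189)
r₃ = r₁×r₂ = (+0.05629,+0.12593,+0.99044); SVD([r₁ r₂ r₃]) → R = UVᵀ:
  R  [+0.99129 +0.11910 +0.05629]
  R  [-0.12538 +0.98408 +0.12593]
  R  [-0.04040 -0.13189 +0.99044]
t = (-0.49730, +0.17726, +1.16852) m
tr R = 2.965811; θ = arccos((tr R − 1)/2) = 0.185167 rad = 10.609°
axis k = ((R−Rᵀ)₃₂, (R−Rᵀ)₁₃, (R−Rᵀ)₂₁) / (2 sinθ) = (-0.700165, +0.262591, -0.663939)
rvec = θ·k = (-0.129648, +0.048623, -0.122940)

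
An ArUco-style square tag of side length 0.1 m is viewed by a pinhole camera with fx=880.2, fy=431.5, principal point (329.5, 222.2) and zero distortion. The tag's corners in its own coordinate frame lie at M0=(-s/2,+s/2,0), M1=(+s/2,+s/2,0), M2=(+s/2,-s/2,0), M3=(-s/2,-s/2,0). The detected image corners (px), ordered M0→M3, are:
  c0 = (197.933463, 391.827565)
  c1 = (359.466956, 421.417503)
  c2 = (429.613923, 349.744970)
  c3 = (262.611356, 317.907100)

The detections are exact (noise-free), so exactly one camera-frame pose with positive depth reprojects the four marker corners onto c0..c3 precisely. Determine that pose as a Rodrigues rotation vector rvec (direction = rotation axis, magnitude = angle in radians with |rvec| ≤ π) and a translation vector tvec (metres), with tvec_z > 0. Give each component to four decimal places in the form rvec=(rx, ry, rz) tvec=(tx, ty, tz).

rvec=(0.2072, -0.0321, 0.3932) tvec=(-0.0097, 0.1710, 0.4957)

Intrinsics K: fx=880.2, fy=431.5, cx=329.5, cy=222.2
Marker side s = 0.1 m; corners in marker frame (Z=0):
  M0 = (-0.0500, +0.0500, 0)
  M1 = (+0.0500, +0.0500, 0)
  M2 = (+0.0500, -0.0500, 0)
  M3 = (-0.0500, -0.0500, 0)
Detected image corners:
  c0 = (197.933463, 391.827565) px
  c1 = (359.466956, 421.417503) px
  c2 = (429.613923, 349.744970) px
  c3 = (262.611356, 317.907100) px
Planar DLT: solve 8×8 A·h = b for H (H[2,2]=1):
  H  [+1686.96952 -551.91385 +312.33533]
  H  [+360.03965 +872.94510 +371.04753]
  H  [+0.14348 +0.39182 +1.00000]
B = K⁻¹H; ‖b₁‖=2.017229, ‖b₂‖=2.017229; λ = 2/(‖b₁‖+‖b₂‖) = 0.495730, sign → tz>0 ⇒ λ=+0.495730
r₁ = λ·B[:,0] = (+0.92348,+0.37700,+0.07113); r₂ = λ·B[:,1] = (-0.38355,+0.90286,+0.19424)
r₃ = r₁×r₂ = (+0.00901,-0.20665,+0.97837); SVD([r₁ r₂ r₃]) → R = UVᵀ:
  R  [+0.92348 -0.38355 +0.00901]
  R  [+0.37700 +0.90286 -0.20665]
  R  [+0.07113 +0.19424 +0.97837]
t = (-0.00967, +0.17100, +0.49573) m
tr R = 2.804712; θ = arccos((tr R − 1)/2) = 0.445591 rad = 25.531°
axis k = ((R−Rᵀ)₃₂, (R−Rᵀ)₁₃, (R−Rᵀ)₂₁) / (2 sinθ) = (+0.465078, -0.072067, +0.882331)
rvec = θ·k = (+0.207235, -0.032112, +0.393159)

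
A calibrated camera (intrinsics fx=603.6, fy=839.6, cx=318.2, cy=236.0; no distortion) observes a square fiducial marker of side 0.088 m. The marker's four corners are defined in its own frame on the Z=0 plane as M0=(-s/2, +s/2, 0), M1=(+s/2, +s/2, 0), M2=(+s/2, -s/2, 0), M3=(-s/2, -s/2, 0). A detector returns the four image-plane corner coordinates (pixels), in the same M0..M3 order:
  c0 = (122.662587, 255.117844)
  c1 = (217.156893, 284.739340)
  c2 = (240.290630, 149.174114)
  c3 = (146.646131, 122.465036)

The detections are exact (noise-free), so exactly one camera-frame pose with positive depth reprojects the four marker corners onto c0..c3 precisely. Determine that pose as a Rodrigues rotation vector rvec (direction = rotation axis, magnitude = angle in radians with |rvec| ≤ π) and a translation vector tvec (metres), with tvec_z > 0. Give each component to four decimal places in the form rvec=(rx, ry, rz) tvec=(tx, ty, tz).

rvec=(-0.0957, 0.1052, 0.2154) tvec=(-0.1211, -0.0214, 0.5340)

Intrinsics K: fx=603.6, fy=839.6, cx=318.2, cy=236.0
Marker side s = 0.088 m; corners in marker frame (Z=0):
  M0 = (-0.0440, +0.0440, 0)
  M1 = (+0.0440, +0.0440, 0)
  M2 = (+0.0440, -0.0440, 0)
  M3 = (-0.0440, -0.0440, 0)
Detected image corners:
  c0 = (122.662587, 255.117844) px
  c1 = (217.156893, 284.739340) px
  c2 = (240.290630, 149.174114) px
  c3 = (146.646131, 122.465036) px
Planar DLT: solve 8×8 A·h = b for H (H[2,2]=1):
  H  [+1030.06166 -296.14494 +181.32723]
  H  [+276.53777 +1492.11264 +202.28052]
  H  [-0.21397 -0.15624 +1.00000]
B = K⁻¹H; ‖b₁‖=1.872820, ‖b₂‖=1.872820; λ = 2/(‖b₁‖+‖b₂‖) = 0.533954, sign → tz>0 ⇒ λ=+0.533954
r₁ = λ·B[:,0] = (+0.97144,+0.20798,-0.11425); r₂ = λ·B[:,1] = (-0.21799,+0.97238,-0.08343)
r₃ = r₁×r₂ = (+0.09374,+0.10595,+0.98994); SVD([r₁ r₂ r₃]) → R = UVᵀ:
  R  [+0.97144 -0.21799 +0.09374]
  R  [+0.20798 +0.97238 +0.10595]
  R  [-0.11425 -0.08343 +0.98994]
t = (-0.12108, -0.02144, +0.53395) m
tr R = 2.933758; θ = arccos((tr R − 1)/2) = 0.258090 rad = 14.787°
axis k = ((R−Rᵀ)₃₂, (R−Rᵀ)₁₃, (R−Rᵀ)₂₁) / (2 sinθ) = (-0.370984, +0.407451, +0.834479)
rvec = θ·k = (-0.095747, +0.105159, +0.215371)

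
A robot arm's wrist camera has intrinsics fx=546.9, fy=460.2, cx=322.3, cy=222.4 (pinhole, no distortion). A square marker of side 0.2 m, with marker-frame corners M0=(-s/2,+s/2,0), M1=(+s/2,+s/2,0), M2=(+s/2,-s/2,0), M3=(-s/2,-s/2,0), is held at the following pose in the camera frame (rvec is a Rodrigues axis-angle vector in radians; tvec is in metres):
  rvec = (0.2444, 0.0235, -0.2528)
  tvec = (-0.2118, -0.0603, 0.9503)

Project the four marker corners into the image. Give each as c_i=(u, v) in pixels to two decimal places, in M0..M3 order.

Intrinsics K: fx=546.9, fy=460.2, cx=322.3, cy=222.4
Marker side s = 0.2 m; corners in marker frame (Z=0):
  M0 = (-0.1000, +0.1000, 0)
  M1 = (+0.1000, +0.1000, 0)
  M2 = (+0.1000, -0.1000, 0)
  M3 = (-0.1000, -0.1000, 0)
rvec = (0.2444, 0.0235, -0.2528), |rvec| = θ = 0.35241 rad = 20.191°
Rodrigues: sinθ=0.34516, 1−cosθ=0.06146; R = I + sinθ·[k]× + (1−cosθ)·[k]×²:
    [+0.96810 +0.25044 -0.00756]
    [-0.24476 +0.93882 -0.24231]
    [-0.05359 +0.23643 +0.97017]
t = (-0.2118, -0.0603, 0.9503) m
M0: Pc = R·M0+t = (-0.28357, +0.05806, +0.97930); u = 546.9·(-0.28357)/0.97930 + 322.3 = 163.9401, v = 460.2·(+0.05806)/0.97930 + 222.4 = 249.6828
M1: Pc = R·M1+t = (-0.08995, +0.00911, +0.96858); u = 546.9·(-0.08995)/0.96858 + 322.3 = 271.5132, v = 460.2·(+0.00911)/0.96858 + 222.4 = 226.7265
M2: Pc = R·M2+t = (-0.14003, -0.17866, +0.92130); u = 546.9·(-0.14003)/0.92130 + 322.3 = 239.1731, v = 460.2·(-0.17866)/0.92130 + 222.4 = 133.1583
M3: Pc = R·M3+t = (-0.33365, -0.12971, +0.93202); u = 546.9·(-0.33365)/0.93202 + 322.3 = 126.5140, v = 460.2·(-0.12971)/0.93202 + 222.4 = 158.3553

c0=(163.94, 249.68) c1=(271.51, 226.73) c2=(239.17, 133.16) c3=(126.51, 158.36)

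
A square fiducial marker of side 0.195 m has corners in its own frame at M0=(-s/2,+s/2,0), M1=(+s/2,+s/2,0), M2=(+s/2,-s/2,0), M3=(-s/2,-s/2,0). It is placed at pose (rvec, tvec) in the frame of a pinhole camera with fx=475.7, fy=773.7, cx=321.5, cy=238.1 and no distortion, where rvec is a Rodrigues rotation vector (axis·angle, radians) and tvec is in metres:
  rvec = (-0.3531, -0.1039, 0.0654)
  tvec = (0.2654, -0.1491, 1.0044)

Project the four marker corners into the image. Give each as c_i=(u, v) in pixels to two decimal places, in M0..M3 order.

Intrinsics K: fx=475.7, fy=773.7, cx=321.5, cy=238.1
Marker side s = 0.195 m; corners in marker frame (Z=0):
  M0 = (-0.0975, +0.0975, 0)
  M1 = (+0.0975, +0.0975, 0)
  M2 = (+0.0975, -0.0975, 0)
  M3 = (-0.0975, -0.0975, 0)
rvec = (-0.3531, -0.1039, 0.0654), |rvec| = θ = 0.37383 rad = 21.419°
Rodrigues: sinθ=0.36519, 1−cosθ=0.06907; R = I + sinθ·[k]× + (1−cosθ)·[k]×²:
    [+0.99255 -0.04576 -0.11291]
    [+0.08202 +0.93627 +0.34157]
    [+0.09008 -0.34829 +0.93305]
t = (0.2654, -0.1491, 1.0044) m
M0: Pc = R·M0+t = (+0.16417, -0.06581, +0.96166); u = 475.7·(+0.16417)/0.96166 + 321.5 = 402.7069, v = 773.7·(-0.06581)/0.96166 + 238.1 = 185.1523
M1: Pc = R·M1+t = (+0.35771, -0.04982, +0.97922); u = 475.7·(+0.35771)/0.97922 + 321.5 = 495.2740, v = 773.7·(-0.04982)/0.97922 + 238.1 = 198.7389
M2: Pc = R·M2+t = (+0.36663, -0.23239, +1.04714); u = 475.7·(+0.36663)/1.04714 + 321.5 = 488.0565, v = 773.7·(-0.23239)/1.04714 + 238.1 = 66.3947
M3: Pc = R·M3+t = (+0.17309, -0.24838, +1.02958); u = 475.7·(+0.17309)/1.02958 + 321.5 = 401.4725, v = 773.7·(-0.24838)/1.02958 + 238.1 = 51.4464

c0=(402.71, 185.15) c1=(495.27, 198.74) c2=(488.06, 66.39) c3=(401.47, 51.45)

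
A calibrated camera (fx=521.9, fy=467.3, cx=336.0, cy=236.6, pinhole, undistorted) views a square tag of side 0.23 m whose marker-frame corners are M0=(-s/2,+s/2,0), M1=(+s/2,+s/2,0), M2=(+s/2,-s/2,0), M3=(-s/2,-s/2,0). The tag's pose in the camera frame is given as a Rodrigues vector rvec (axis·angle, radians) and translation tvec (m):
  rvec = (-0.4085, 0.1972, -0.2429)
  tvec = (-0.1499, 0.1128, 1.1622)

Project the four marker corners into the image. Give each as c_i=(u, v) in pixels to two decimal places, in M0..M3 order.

Intrinsics K: fx=521.9, fy=467.3, cx=336.0, cy=236.6
Marker side s = 0.23 m; corners in marker frame (Z=0):
  M0 = (-0.1150, +0.1150, 0)
  M1 = (+0.1150, +0.1150, 0)
  M2 = (+0.1150, -0.1150, 0)
  M3 = (-0.1150, -0.1150, 0)
rvec = (-0.4085, 0.1972, -0.2429), |rvec| = θ = 0.51455 rad = 29.481°
Rodrigues: sinθ=0.49214, 1−cosθ=0.12949; R = I + sinθ·[k]× + (1−cosθ)·[k]×²:
    [+0.95213 +0.19293 +0.23714]
    [-0.27172 +0.88953 +0.36729]
    [-0.14009 -0.41414 +0.89937]
t = (-0.1499, 0.1128, 1.1622) m
M0: Pc = R·M0+t = (-0.23721, +0.24634, +1.13068); u = 521.9·(-0.23721)/1.13068 + 336.0 = 226.5097, v = 467.3·(+0.24634)/1.13068 + 236.6 = 338.4115
M1: Pc = R·M1+t = (-0.01822, +0.18385, +1.09846); u = 521.9·(-0.01822)/1.09846 + 336.0 = 327.3438, v = 467.3·(+0.18385)/1.09846 + 236.6 = 314.8114
M2: Pc = R·M2+t = (-0.06259, -0.02074, +1.19372); u = 521.9·(-0.06259)/1.19372 + 336.0 = 308.6344, v = 467.3·(-0.02074)/1.19372 + 236.6 = 228.4794
M3: Pc = R·M3+t = (-0.28158, +0.04175, +1.22594); u = 521.9·(-0.28158)/1.22594 + 336.0 = 216.1266, v = 467.3·(+0.04175)/1.22594 + 236.6 = 252.5147

c0=(226.51, 338.41) c1=(327.34, 314.81) c2=(308.63, 228.48) c3=(216.13, 252.51)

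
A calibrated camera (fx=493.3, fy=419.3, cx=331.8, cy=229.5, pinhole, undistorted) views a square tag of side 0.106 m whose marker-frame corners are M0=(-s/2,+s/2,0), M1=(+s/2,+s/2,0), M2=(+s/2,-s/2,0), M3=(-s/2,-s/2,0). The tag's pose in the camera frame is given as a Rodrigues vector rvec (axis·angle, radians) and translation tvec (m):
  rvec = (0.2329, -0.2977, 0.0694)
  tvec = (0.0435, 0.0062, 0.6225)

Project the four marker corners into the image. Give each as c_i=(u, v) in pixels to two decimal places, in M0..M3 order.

c0=(321.86, 267.40) c1=(399.10, 267.85) c2=(410.07, 200.41) c3=(330.43, 196.37)

Intrinsics K: fx=493.3, fy=419.3, cx=331.8, cy=229.5
Marker side s = 0.106 m; corners in marker frame (Z=0):
  M0 = (-0.0530, +0.0530, 0)
  M1 = (+0.0530, +0.0530, 0)
  M2 = (+0.0530, -0.0530, 0)
  M3 = (-0.0530, -0.0530, 0)
rvec = (0.2329, -0.2977, 0.0694), |rvec| = θ = 0.38430 rad = 22.019°
Rodrigues: sinθ=0.37491, 1−cosθ=0.07294; R = I + sinθ·[k]× + (1−cosθ)·[k]×²:
    [+0.95385 -0.10195 -0.28244]
    [+0.03346 +0.97083 -0.23741]
    [+0.29841 +0.21701 +0.92944]
t = (0.0435, 0.0062, 0.6225) m
M0: Pc = R·M0+t = (-0.01246, +0.05588, +0.61819); u = 493.3·(-0.01246)/0.61819 + 331.8 = 321.8593, v = 419.3·(+0.05588)/0.61819 + 229.5 = 267.4025
M1: Pc = R·M1+t = (+0.08865, +0.05943, +0.64982); u = 493.3·(+0.08865)/0.64982 + 331.8 = 399.0982, v = 419.3·(+0.05943)/0.64982 + 229.5 = 267.8462
M2: Pc = R·M2+t = (+0.09946, -0.04348, +0.62681); u = 493.3·(+0.09946)/0.62681 + 331.8 = 410.0724, v = 419.3·(-0.04348)/0.62681 + 229.5 = 200.4141
M3: Pc = R·M3+t = (-0.00165, -0.04703, +0.59518); u = 493.3·(-0.00165)/0.59518 + 331.8 = 330.4317, v = 419.3·(-0.04703)/0.59518 + 229.5 = 196.3696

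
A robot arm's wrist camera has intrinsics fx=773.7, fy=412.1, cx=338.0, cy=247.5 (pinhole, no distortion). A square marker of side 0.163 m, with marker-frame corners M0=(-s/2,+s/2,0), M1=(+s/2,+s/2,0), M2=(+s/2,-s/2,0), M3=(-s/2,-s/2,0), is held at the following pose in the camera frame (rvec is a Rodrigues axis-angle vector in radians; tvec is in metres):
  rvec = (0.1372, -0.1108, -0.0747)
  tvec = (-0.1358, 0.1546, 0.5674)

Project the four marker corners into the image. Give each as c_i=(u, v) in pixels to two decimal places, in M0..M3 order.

c0=(51.55, 422.21) c1=(272.68, 407.76) c2=(255.14, 296.72) c3=(24.21, 308.30)

Intrinsics K: fx=773.7, fy=412.1, cx=338.0, cy=247.5
Marker side s = 0.163 m; corners in marker frame (Z=0):
  M0 = (-0.0815, +0.0815, 0)
  M1 = (+0.0815, +0.0815, 0)
  M2 = (+0.0815, -0.0815, 0)
  M3 = (-0.0815, -0.0815, 0)
rvec = (0.1372, -0.1108, -0.0747), |rvec| = θ = 0.19152 rad = 10.973°
Rodrigues: sinθ=0.19035, 1−cosθ=0.01828; R = I + sinθ·[k]× + (1−cosθ)·[k]×²:
    [+0.99110 +0.06667 -0.11523]
    [-0.08182 +0.98784 -0.13224]
    [+0.10502 +0.14049 +0.98450]
t = (-0.1358, 0.1546, 0.5674) m
M0: Pc = R·M0+t = (-0.21114, +0.24178, +0.57029); u = 773.7·(-0.21114)/0.57029 + 338.0 = 51.5498, v = 412.1·(+0.24178)/0.57029 + 247.5 = 422.2113
M1: Pc = R·M1+t = (-0.04959, +0.22844, +0.58741); u = 773.7·(-0.04959)/0.58741 + 338.0 = 272.6802, v = 412.1·(+0.22844)/0.58741 + 247.5 = 407.7635
M2: Pc = R·M2+t = (-0.06046, +0.06742, +0.56451); u = 773.7·(-0.06046)/0.56451 + 338.0 = 255.1369, v = 412.1·(+0.06742)/0.56451 + 247.5 = 296.7198
M3: Pc = R·M3+t = (-0.22201, +0.08076, +0.54739); u = 773.7·(-0.22201)/0.54739 + 338.0 = 24.2072, v = 412.1·(+0.08076)/0.54739 + 247.5 = 308.2996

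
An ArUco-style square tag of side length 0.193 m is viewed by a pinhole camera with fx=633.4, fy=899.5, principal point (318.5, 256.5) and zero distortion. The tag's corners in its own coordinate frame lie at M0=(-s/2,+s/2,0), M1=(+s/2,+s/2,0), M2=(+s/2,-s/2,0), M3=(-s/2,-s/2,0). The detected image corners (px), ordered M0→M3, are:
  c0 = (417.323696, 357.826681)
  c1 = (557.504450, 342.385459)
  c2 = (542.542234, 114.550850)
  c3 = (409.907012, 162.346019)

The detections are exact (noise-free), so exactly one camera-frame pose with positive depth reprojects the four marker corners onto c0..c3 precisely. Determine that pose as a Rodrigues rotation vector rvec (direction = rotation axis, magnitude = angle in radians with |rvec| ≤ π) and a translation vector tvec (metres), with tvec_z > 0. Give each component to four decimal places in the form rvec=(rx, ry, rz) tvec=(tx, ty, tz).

Intrinsics K: fx=633.4, fy=899.5, cx=318.5, cy=256.5
Marker side s = 0.193 m; corners in marker frame (Z=0):
  M0 = (-0.0965, +0.0965, 0)
  M1 = (+0.0965, +0.0965, 0)
  M2 = (+0.0965, -0.0965, 0)
  M3 = (-0.0965, -0.0965, 0)
Detected image corners:
  c0 = (417.323696, 357.826681) px
  c1 = (557.504450, 342.385459) px
  c2 = (542.542234, 114.550850) px
  c3 = (409.907012, 162.346019) px
Planar DLT: solve 8×8 A·h = b for H (H[2,2]=1):
  H  [+308.99387 -49.07803 +476.27303]
  H  [-367.05835 +1036.51417 +243.29933]
  H  [-0.82473 -0.21896 +1.00000]
B = K⁻¹H; ‖b₁‖=1.234767, ‖b₂‖=1.234767; λ = 2/(‖b₁‖+‖b₂‖) = 0.809869, sign → tz>0 ⇒ λ=+0.809869
r₁ = λ·B[:,0] = (+0.73094,-0.14002,-0.66792); r₂ = λ·B[:,1] = (+0.02642,+0.98380,-0.17733)
r₃ = r₁×r₂ = (+0.68193,+0.11197,+0.72280); SVD([r₁ r₂ r₃]) → R = UVᵀ:
  R  [+0.73094 +0.02642 +0.68193]
  R  [-0.14002 +0.98380 +0.11197]
  R  [-0.66792 -0.17733 +0.72280]
t = (+0.20173, -0.01189, +0.80987) m
tr R = 2.437534; θ = arccos((tr R − 1)/2) = 0.768769 rad = 44.047°
axis k = ((R−Rᵀ)₃₂, (R−Rᵀ)₁₃, (R−Rᵀ)₂₁) / (2 sinθ) = (-0.208055, +0.970766, -0.119695)
rvec = θ·k = (-0.159946, +0.746295, -0.092018)

rvec=(-0.1599, 0.7463, -0.0920) tvec=(0.2017, -0.0119, 0.8099)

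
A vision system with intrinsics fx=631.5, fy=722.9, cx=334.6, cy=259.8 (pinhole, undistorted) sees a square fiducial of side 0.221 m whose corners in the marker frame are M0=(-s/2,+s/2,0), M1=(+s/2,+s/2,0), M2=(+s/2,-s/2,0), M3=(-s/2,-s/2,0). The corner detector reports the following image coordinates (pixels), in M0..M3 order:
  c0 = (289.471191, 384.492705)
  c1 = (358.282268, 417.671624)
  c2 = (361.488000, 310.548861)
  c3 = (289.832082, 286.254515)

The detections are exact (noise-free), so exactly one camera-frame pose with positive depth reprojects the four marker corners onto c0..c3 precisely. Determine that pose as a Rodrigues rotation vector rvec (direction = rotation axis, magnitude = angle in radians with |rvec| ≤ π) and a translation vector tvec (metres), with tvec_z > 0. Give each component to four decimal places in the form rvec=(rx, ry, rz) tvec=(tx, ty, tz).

Intrinsics K: fx=631.5, fy=722.9, cx=334.6, cy=259.8
Marker side s = 0.221 m; corners in marker frame (Z=0):
  M0 = (-0.1105, +0.1105, 0)
  M1 = (+0.1105, +0.1105, 0)
  M2 = (+0.1105, -0.1105, 0)
  M3 = (-0.1105, -0.1105, 0)
Detected image corners:
  c0 = (289.471191, 384.492705) px
  c1 = (358.282268, 417.671624) px
  c2 = (361.488000, 310.548861) px
  c3 = (289.832082, 286.254515) px
Planar DLT: solve 8×8 A·h = b for H (H[2,2]=1):
  H  [+174.87814 +48.14204 +323.04525]
  H  [-23.36644 +523.83794 +350.02027]
  H  [-0.43969 +0.17212 +1.00000]
B = K⁻¹H; ‖b₁‖=0.684925, ‖b₂‖=0.684925; λ = 2/(‖b₁‖+‖b₂‖) = 1.460014, sign → tz>0 ⇒ λ=+1.460014
r₁ = λ·B[:,0] = (+0.74445,+0.18352,-0.64196); r₂ = λ·B[:,1] = (-0.02185,+0.96766,+0.25130)
r₃ = r₁×r₂ = (+0.66732,-0.17305,+0.72439); SVD([r₁ r₂ r₃]) → R = UVᵀ:
  R  [+0.74445 -0.02185 +0.66732]
  R  [+0.18352 +0.96766 -0.17305]
  R  [-0.64196 +0.25130 +0.72439]
t = (-0.02671, +0.18221, +1.46001) m
tr R = 2.436510; θ = arccos((tr R − 1)/2) = 0.769505 rad = 44.089°
axis k = ((R−Rᵀ)₃₂, (R−Rᵀ)₁₃, (R−Rᵀ)₂₁) / (2 sinθ) = (+0.304945, +0.940866, +0.147578)
rvec = θ·k = (+0.234657, +0.724002, +0.113562)

rvec=(0.2347, 0.7240, 0.1136) tvec=(-0.0267, 0.1822, 1.4600)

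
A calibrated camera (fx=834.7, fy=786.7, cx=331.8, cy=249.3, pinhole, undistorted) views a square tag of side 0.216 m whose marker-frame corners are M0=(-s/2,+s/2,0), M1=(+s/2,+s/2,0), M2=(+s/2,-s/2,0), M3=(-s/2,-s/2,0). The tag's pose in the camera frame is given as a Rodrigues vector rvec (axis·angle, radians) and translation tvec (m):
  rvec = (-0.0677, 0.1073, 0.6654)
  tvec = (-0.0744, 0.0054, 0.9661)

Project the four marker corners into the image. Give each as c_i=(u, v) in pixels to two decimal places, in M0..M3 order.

Intrinsics K: fx=834.7, fy=786.7, cx=331.8, cy=249.3
Marker side s = 0.216 m; corners in marker frame (Z=0):
  M0 = (-0.1080, +0.1080, 0)
  M1 = (+0.1080, +0.1080, 0)
  M2 = (+0.1080, -0.1080, 0)
  M3 = (-0.1080, -0.1080, 0)
rvec = (-0.0677, 0.1073, 0.6654), |rvec| = θ = 0.67739 rad = 38.811°
Rodrigues: sinθ=0.62676, 1−cosθ=0.22079; R = I + sinθ·[k]× + (1−cosθ)·[k]×²:
    [+0.78142 -0.61916 +0.07760]
    [+0.61217 +0.78475 +0.09699]
    [-0.12096 -0.02829 +0.99225]
t = (-0.0744, 0.0054, 0.9661) m
M0: Pc = R·M0+t = (-0.22566, +0.02404, +0.97611); u = 834.7·(-0.22566)/0.97611 + 331.8 = 138.8289, v = 786.7·(+0.02404)/0.97611 + 249.3 = 268.6741
M1: Pc = R·M1+t = (-0.05688, +0.15627, +0.94998); u = 834.7·(-0.05688)/0.94998 + 331.8 = 281.8256, v = 786.7·(+0.15627)/0.94998 + 249.3 = 378.7088
M2: Pc = R·M2+t = (+0.07686, -0.01324, +0.95609); u = 834.7·(+0.07686)/0.95609 + 331.8 = 398.9038, v = 786.7·(-0.01324)/0.95609 + 249.3 = 238.4069
M3: Pc = R·M3+t = (-0.09192, -0.14547, +0.98222); u = 834.7·(-0.09192)/0.98222 + 331.8 = 253.6823, v = 786.7·(-0.14547)/0.98222 + 249.3 = 132.7886

c0=(138.83, 268.67) c1=(281.83, 378.71) c2=(398.90, 238.41) c3=(253.68, 132.79)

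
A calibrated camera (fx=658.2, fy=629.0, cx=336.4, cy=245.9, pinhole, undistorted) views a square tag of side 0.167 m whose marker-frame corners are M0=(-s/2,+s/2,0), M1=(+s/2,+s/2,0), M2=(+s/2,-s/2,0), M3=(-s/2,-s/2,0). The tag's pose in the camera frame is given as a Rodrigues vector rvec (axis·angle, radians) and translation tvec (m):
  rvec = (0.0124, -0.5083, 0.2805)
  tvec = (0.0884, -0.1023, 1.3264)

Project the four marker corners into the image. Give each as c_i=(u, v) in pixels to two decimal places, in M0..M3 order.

Intrinsics K: fx=658.2, fy=629.0, cx=336.4, cy=245.9
Marker side s = 0.167 m; corners in marker frame (Z=0):
  M0 = (-0.0835, +0.0835, 0)
  M1 = (+0.0835, +0.0835, 0)
  M2 = (+0.0835, -0.0835, 0)
  M3 = (-0.0835, -0.0835, 0)
rvec = (0.0124, -0.5083, 0.2805), |rvec| = θ = 0.58069 rad = 33.271°
Rodrigues: sinθ=0.54860, 1−cosθ=0.16392; R = I + sinθ·[k]× + (1−cosθ)·[k]×²:
    [+0.83616 -0.26806 -0.47852]
    [+0.26194 +0.96168 -0.08102]
    [+0.48190 -0.05759 +0.87433]
t = (0.0884, -0.1023, 1.3264) m
M0: Pc = R·M0+t = (-0.00380, -0.04387, +1.28135); u = 658.2·(-0.00380)/1.28135 + 336.4 = 334.4468, v = 629.0·(-0.04387)/1.28135 + 245.9 = 224.3640
M1: Pc = R·M1+t = (+0.13584, -0.00013, +1.36183); u = 658.2·(+0.13584)/1.36183 + 336.4 = 402.0523, v = 629.0·(-0.00013)/1.36183 + 245.9 = 245.8408
M2: Pc = R·M2+t = (+0.18060, -0.16073, +1.37145); u = 658.2·(+0.18060)/1.37145 + 336.4 = 423.0767, v = 629.0·(-0.16073)/1.37145 + 245.9 = 172.1836
M3: Pc = R·M3+t = (+0.04096, -0.20447, +1.29097); u = 658.2·(+0.04096)/1.29097 + 336.4 = 357.2855, v = 629.0·(-0.20447)/1.29097 + 245.9 = 146.2751

c0=(334.45, 224.36) c1=(402.05, 245.84) c2=(423.08, 172.18) c3=(357.29, 146.28)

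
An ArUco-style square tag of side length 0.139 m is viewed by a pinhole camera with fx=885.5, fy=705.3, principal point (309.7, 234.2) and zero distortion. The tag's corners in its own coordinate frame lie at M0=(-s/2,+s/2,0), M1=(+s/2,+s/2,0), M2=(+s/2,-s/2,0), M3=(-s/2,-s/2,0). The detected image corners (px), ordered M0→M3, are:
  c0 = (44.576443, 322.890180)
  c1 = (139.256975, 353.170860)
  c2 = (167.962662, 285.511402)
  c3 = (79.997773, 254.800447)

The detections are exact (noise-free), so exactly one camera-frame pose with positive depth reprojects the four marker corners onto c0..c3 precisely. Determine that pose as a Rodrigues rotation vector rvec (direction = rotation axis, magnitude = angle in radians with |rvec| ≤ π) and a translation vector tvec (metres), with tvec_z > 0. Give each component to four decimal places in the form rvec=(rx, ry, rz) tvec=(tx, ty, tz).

Intrinsics K: fx=885.5, fy=705.3, cx=309.7, cy=234.2
Marker side s = 0.139 m; corners in marker frame (Z=0):
  M0 = (-0.0695, +0.0695, 0)
  M1 = (+0.0695, +0.0695, 0)
  M2 = (+0.0695, -0.0695, 0)
  M3 = (-0.0695, -0.0695, 0)
Detected image corners:
  c0 = (44.576443, 322.890180) px
  c1 = (139.256975, 353.170860) px
  c2 = (167.962662, 285.511402) px
  c3 = (79.997773, 254.800447) px
Planar DLT: solve 8×8 A·h = b for H (H[2,2]=1):
  H  [+682.66930 -278.09720 +109.21876]
  H  [+293.85469 +353.52697 +303.30735]
  H  [+0.24470 -0.44313 +1.00000]
B = K⁻¹H; ‖b₁‖=0.801297, ‖b₂‖=0.801297; λ = 2/(‖b₁‖+‖b₂‖) = 1.247977, sign → tz>0 ⇒ λ=+1.247977
r₁ = λ·B[:,0] = (+0.85531,+0.41855,+0.30538); r₂ = λ·B[:,1] = (-0.19852,+0.80917,-0.55302)
r₃ = r₁×r₂ = (-0.47857,+0.41238,+0.77519); SVD([r₁ r₂ r₃]) → R = UVᵀ:
  R  [+0.85531 -0.19852 -0.47857]
  R  [+0.41855 +0.80917 +0.41238]
  R  [+0.30538 -0.55302 +0.77519]
t = (-0.28255, +0.12228, +1.24798) m
tr R = 2.439670; θ = arccos((tr R − 1)/2) = 0.767232 rad = 43.959°
axis k = ((R−Rᵀ)₃₂, (R−Rᵀ)₁₃, (R−Rᵀ)₂₁) / (2 sinθ) = (-0.695383, -0.564693, +0.444481)
rvec = θ·k = (-0.533520, -0.433250, +0.341020)

rvec=(-0.5335, -0.4333, 0.3410) tvec=(-0.2825, 0.1223, 1.2480)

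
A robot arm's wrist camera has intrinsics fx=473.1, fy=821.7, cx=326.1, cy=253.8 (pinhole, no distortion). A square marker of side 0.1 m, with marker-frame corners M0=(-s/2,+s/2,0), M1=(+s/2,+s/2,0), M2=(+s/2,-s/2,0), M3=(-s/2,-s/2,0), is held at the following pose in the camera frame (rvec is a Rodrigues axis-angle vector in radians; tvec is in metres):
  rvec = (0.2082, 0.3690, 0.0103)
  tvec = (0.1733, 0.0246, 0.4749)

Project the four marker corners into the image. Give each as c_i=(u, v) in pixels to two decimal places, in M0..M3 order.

Intrinsics K: fx=473.1, fy=821.7, cx=326.1, cy=253.8
Marker side s = 0.1 m; corners in marker frame (Z=0):
  M0 = (-0.0500, +0.0500, 0)
  M1 = (+0.0500, +0.0500, 0)
  M2 = (+0.0500, -0.0500, 0)
  M3 = (-0.0500, -0.0500, 0)
rvec = (0.2082, 0.3690, 0.0103), |rvec| = θ = 0.42381 rad = 24.282°
Rodrigues: sinθ=0.41124, 1−cosθ=0.08847; R = I + sinθ·[k]× + (1−cosθ)·[k]×²:
    [+0.93288 +0.02785 +0.35911]
    [+0.04784 +0.97860 -0.20015]
    [-0.35700 +0.20390 +0.91158]
t = (0.1733, 0.0246, 0.4749) m
M0: Pc = R·M0+t = (+0.12805, +0.07114, +0.50294); u = 473.1·(+0.12805)/0.50294 + 326.1 = 446.5500, v = 821.7·(+0.07114)/0.50294 + 253.8 = 370.0238
M1: Pc = R·M1+t = (+0.22134, +0.07592, +0.46724); u = 473.1·(+0.22134)/0.46724 + 326.1 = 550.2099, v = 821.7·(+0.07592)/0.46724 + 253.8 = 387.3163
M2: Pc = R·M2+t = (+0.21855, -0.02194, +0.44686); u = 473.1·(+0.21855)/0.44686 + 326.1 = 557.4876, v = 821.7·(-0.02194)/0.44686 + 253.8 = 213.4592
M3: Pc = R·M3+t = (+0.12526, -0.02672, +0.48256); u = 473.1·(+0.12526)/0.48256 + 326.1 = 448.9093, v = 821.7·(-0.02672)/0.48256 + 253.8 = 208.2981

c0=(446.55, 370.02) c1=(550.21, 387.32) c2=(557.49, 213.46) c3=(448.91, 208.30)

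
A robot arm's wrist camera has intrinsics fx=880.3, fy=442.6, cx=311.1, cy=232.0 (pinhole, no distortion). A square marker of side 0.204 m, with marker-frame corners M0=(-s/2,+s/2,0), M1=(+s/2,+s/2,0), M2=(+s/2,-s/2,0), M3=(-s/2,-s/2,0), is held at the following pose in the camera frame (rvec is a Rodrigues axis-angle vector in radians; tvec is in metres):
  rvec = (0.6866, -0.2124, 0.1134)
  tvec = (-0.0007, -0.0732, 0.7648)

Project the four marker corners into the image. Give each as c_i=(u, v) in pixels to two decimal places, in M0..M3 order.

c0=(182.39, 232.94) c1=(394.64, 236.49) c2=(452.03, 141.65) c3=(204.45, 130.85)

Intrinsics K: fx=880.3, fy=442.6, cx=311.1, cy=232.0
Marker side s = 0.204 m; corners in marker frame (Z=0):
  M0 = (-0.1020, +0.1020, 0)
  M1 = (+0.1020, +0.1020, 0)
  M2 = (+0.1020, -0.1020, 0)
  M3 = (-0.1020, -0.1020, 0)
rvec = (0.6866, -0.2124, 0.1134), |rvec| = θ = 0.72759 rad = 41.688°
Rodrigues: sinθ=0.66507, 1−cosθ=0.25322; R = I + sinθ·[k]× + (1−cosθ)·[k]×²:
    [+0.97227 -0.17341 -0.15691]
    [+0.03390 +0.76836 -0.63912]
    [+0.23139 +0.61608 +0.75293]
t = (-0.0007, -0.0732, 0.7648) m
M0: Pc = R·M0+t = (-0.11756, +0.00171, +0.80404); u = 880.3·(-0.11756)/0.80404 + 311.1 = 182.3901, v = 442.6·(+0.00171)/0.80404 + 232.0 = 232.9438
M1: Pc = R·M1+t = (+0.08078, +0.00863, +0.85124); u = 880.3·(+0.08078)/0.85124 + 311.1 = 394.6410, v = 442.6·(+0.00863)/0.85124 + 232.0 = 236.4872
M2: Pc = R·M2+t = (+0.11616, -0.14811, +0.72556); u = 880.3·(+0.11616)/0.72556 + 311.1 = 452.0326, v = 442.6·(-0.14811)/0.72556 + 232.0 = 141.6486
M3: Pc = R·M3+t = (-0.08218, -0.15503, +0.67836); u = 880.3·(-0.08218)/0.67836 + 311.1 = 204.4511, v = 442.6·(-0.15503)/0.67836 + 232.0 = 130.8494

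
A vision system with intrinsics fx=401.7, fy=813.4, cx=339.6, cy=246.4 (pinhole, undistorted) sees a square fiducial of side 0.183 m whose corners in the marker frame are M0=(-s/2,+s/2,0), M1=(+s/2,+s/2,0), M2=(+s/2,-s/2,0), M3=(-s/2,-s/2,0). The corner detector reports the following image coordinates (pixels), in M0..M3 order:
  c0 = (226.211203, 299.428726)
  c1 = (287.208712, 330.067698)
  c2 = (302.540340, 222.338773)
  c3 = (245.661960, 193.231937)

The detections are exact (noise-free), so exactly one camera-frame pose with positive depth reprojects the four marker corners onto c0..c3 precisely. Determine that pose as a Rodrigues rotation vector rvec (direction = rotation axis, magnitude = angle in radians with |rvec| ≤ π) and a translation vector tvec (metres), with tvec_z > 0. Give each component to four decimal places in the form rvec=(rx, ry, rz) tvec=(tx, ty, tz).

rvec=(-0.4668, -0.0897, 0.2351) tvec=(-0.2238, 0.0196, 1.2175)

Intrinsics K: fx=401.7, fy=813.4, cx=339.6, cy=246.4
Marker side s = 0.183 m; corners in marker frame (Z=0):
  M0 = (-0.0915, +0.0915, 0)
  M1 = (+0.0915, +0.0915, 0)
  M2 = (+0.0915, -0.0915, 0)
  M3 = (-0.0915, -0.0915, 0)
Detected image corners:
  c0 = (226.211203, 299.428726) px
  c1 = (287.208712, 330.067698) px
  c2 = (302.540340, 222.338773) px
  c3 = (245.661960, 193.231937) px
Planar DLT: solve 8×8 A·h = b for H (H[2,2]=1):
  H  [+328.64049 -194.31358 +265.77398]
  H  [+169.94858 +486.74839 +259.47161]
  H  [+0.02623 -0.37417 +1.00000]
B = K⁻¹H; ‖b₁‖=0.821356, ‖b₂‖=0.821356; λ = 2/(‖b₁‖+‖b₂‖) = 1.217499, sign → tz>0 ⇒ λ=+1.217499
r₁ = λ·B[:,0] = (+0.96907,+0.24471,+0.03193); r₂ = λ·B[:,1] = (-0.20381,+0.86656,-0.45555)
r₃ = r₁×r₂ = (-0.13915,+0.43495,+0.88964); SVD([r₁ r₂ r₃]) → R = UVᵀ:
  R  [+0.96907 -0.20381 -0.13915]
  R  [+0.24471 +0.86656 +0.43495]
  R  [+0.03193 -0.45555 +0.88964]
t = (-0.22376, +0.01957, +1.21750) m
tr R = 2.725272; θ = arccos((tr R − 1)/2) = 0.530338 rad = 30.386°
axis k = ((R−Rᵀ)₃₂, (R−Rᵀ)₁₃, (R−Rᵀ)₂₁) / (2 sinθ) = (-0.880250, -0.169106, +0.443354)
rvec = θ·k = (-0.466830, -0.089683, +0.235127)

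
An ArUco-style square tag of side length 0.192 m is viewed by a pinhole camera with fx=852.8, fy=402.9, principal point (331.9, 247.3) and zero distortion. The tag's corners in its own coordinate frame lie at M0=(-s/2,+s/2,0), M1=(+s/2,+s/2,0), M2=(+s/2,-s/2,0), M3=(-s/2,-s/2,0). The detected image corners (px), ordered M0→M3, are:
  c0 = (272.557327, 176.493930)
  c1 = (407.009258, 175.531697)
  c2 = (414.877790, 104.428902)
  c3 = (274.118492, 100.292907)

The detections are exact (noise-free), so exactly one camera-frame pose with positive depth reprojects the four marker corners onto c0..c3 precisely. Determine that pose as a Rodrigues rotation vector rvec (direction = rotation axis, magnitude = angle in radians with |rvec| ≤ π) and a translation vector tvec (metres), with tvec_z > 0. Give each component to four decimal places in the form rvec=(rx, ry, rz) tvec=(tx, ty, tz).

Intrinsics K: fx=852.8, fy=402.9, cx=331.9, cy=247.3
Marker side s = 0.192 m; corners in marker frame (Z=0):
  M0 = (-0.0960, +0.0960, 0)
  M1 = (+0.0960, +0.0960, 0)
  M2 = (+0.0960, -0.0960, 0)
  M3 = (-0.0960, -0.0960, 0)
Detected image corners:
  c0 = (272.557327, 176.493930) px
  c1 = (407.009258, 175.531697) px
  c2 = (414.877790, 104.428902) px
  c3 = (274.118492, 100.292907) px
Planar DLT: solve 8×8 A·h = b for H (H[2,2]=1):
  H  [+837.80063 +60.72651 +344.42951]
  H  [+57.37299 +418.07301 +140.10091]
  H  [+0.35512 +0.25090 +1.00000]
B = K⁻¹H; ‖b₁‖=0.918967, ‖b₂‖=0.918967; λ = 2/(‖b₁‖+‖b₂‖) = 1.088179, sign → tz>0 ⇒ λ=+1.088179
r₁ = λ·B[:,0] = (+0.91864,-0.08224,+0.38643); r₂ = λ·B[:,1] = (-0.02877,+0.96158,+0.27302)
r₃ = r₁×r₂ = (-0.39404,-0.26193,+0.88098); SVD([r₁ r₂ r₃]) → R = UVᵀ:
  R  [+0.91864 -0.02877 -0.39404]
  R  [-0.08224 +0.96158 -0.26193]
  R  [+0.38643 +0.27302 +0.88098]
t = (+0.01599, -0.28953, +1.08818) m
tr R = 2.761203; θ = arccos((tr R − 1)/2) = 0.493666 rad = 28.285°
axis k = ((R−Rᵀ)₃₂, (R−Rᵀ)₁₃, (R−Rᵀ)₂₁) / (2 sinθ) = (+0.564466, -0.823526, -0.056415)
rvec = θ·k = (+0.278658, -0.406547, -0.027850)

rvec=(0.2787, -0.4065, -0.0278) tvec=(0.0160, -0.2895, 1.0882)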